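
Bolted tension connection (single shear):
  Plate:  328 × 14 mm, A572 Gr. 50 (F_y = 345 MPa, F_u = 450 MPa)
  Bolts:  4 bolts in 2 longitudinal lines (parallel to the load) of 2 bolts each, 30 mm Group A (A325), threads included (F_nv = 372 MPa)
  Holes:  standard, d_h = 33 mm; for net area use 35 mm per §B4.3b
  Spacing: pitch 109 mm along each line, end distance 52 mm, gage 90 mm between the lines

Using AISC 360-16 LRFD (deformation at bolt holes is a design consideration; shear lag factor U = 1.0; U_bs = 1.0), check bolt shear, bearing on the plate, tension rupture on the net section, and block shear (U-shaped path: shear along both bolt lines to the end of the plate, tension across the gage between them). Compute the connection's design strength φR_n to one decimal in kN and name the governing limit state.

788.9 kN (bolt shear governs)

Bolt shear: A_b = π(30)²/4 = 706.86 mm². φR_n = 0.75 × 372 × 706.86 × 4 × 1 = 788.9 kN.
Bearing (14 mm plate, F_u = 450 MPa): end bolts L_c = 52 − 33/2 = 35.5, R_n = min(1.2×35.5×14×450, 2.4×30×14×450) = 268.38 kN/bolt; interior L_c = 109 − 33 = 76, R_n = 453.6 kN/bolt. φR_n = 0.75 × (2×268.38 + 2×453.6) = 1083.0 kN.
Tension rupture (net): A_n = (328 − 2×35)×14 = 3612 mm² (U = 1.0, A_e = A_n). φR_n = 0.75 × 450 × 3612 = 1219.1 kN.
Block shear: shear path 2×[52+1×109] = 2×161 mm, A_gv = 4508, A_nv = 2×(161 − 1.5×35)×14 = 3038 mm²; tension across gage: (90 − 1×35)×14 = 770 mm². R_n = min(0.6×450×3038, 0.6×345×4508) + 1.0×450×770 = min(820.26, 933.16) + 346.5 = 1166.8 kN. φR_n = 0.75 × 1166.8 = 875.1 kN.
Governing: min(788.9, 1083.0, 1219.1, 875.1) = 788.9 kN → bolt shear.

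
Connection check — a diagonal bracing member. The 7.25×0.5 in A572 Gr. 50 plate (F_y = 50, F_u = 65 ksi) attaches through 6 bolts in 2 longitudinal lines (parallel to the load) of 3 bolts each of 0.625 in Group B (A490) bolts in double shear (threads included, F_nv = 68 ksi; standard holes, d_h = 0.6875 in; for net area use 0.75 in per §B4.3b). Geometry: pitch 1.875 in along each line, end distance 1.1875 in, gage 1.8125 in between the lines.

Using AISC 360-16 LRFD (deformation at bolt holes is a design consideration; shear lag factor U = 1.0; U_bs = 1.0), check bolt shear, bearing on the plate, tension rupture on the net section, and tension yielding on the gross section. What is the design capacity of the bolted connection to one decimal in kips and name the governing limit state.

Bolt shear: A_b = π(0.625)²/4 = 0.3068 in². φR_n = 0.75 × 68 × 0.3068 × 6 × 2 = 187.8 kips.
Bearing (0.5 in plate, F_u = 65 ksi): end bolts L_c = 1.1875 − 0.6875/2 = 0.84375, R_n = min(1.2×0.84375×0.5×65, 2.4×0.625×0.5×65) = 32.906 kips/bolt; interior L_c = 1.875 − 0.6875 = 1.1875, R_n = 46.313 kips/bolt. φR_n = 0.75 × (2×32.906 + 4×46.313) = 188.3 kips.
Tension rupture (net): A_n = (7.25 − 2×0.75)×0.5 = 2.875 in² (U = 1.0, A_e = A_n). φR_n = 0.75 × 65 × 2.875 = 140.2 kips.
Tension yield (gross): A_g = 7.25×0.5 = 3.625 in². φR_n = 0.90 × 50 × 3.625 = 163.1 kips.
Governing: min(187.8, 188.3, 140.2, 163.1) = 140.2 kips → net-section rupture.

140.2 kips (net-section rupture governs)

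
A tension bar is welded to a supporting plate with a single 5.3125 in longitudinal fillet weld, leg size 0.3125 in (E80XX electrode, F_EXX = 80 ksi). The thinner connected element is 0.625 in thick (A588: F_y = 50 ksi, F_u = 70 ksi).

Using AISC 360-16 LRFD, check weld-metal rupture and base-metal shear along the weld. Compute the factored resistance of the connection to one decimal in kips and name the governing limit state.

Weld metal: throat = 0.707×0.3125 = 0.22094 in, L = 5.3125 in. φR_n = 0.75 × 0.6 × 80 × 0.22094 × 5.3125 = 42.3 kips.
Base metal shear (0.625 in plate): yield φR_n = 1.0×0.6×50×0.625×5.3125 = 99.6 kips; rupture φR_n = 0.75×0.6×70×0.625×5.3125 = 104.6 kips; take 99.6 kips (yield).
Governing: min(42.3, 99.6) = 42.3 kips → weld metal.

42.3 kips (weld metal governs)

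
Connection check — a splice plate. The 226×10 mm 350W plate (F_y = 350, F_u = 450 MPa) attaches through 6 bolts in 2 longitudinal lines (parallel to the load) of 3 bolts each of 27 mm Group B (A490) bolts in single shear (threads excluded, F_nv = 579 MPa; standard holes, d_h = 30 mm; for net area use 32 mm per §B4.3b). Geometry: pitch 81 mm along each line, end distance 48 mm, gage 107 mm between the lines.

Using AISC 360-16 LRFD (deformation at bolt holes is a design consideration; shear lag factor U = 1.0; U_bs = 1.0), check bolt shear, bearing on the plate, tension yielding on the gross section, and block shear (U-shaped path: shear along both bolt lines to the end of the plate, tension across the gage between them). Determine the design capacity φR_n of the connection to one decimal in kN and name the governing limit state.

711.9 kN (gross-section yield governs)

Bolt shear: A_b = π(27)²/4 = 572.56 mm². φR_n = 0.75 × 579 × 572.56 × 6 × 1 = 1491.8 kN.
Bearing (10 mm plate, F_u = 450 MPa): end bolts L_c = 48 − 30/2 = 33, R_n = min(1.2×33×10×450, 2.4×27×10×450) = 178.2 kN/bolt; interior L_c = 81 − 30 = 51, R_n = 275.4 kN/bolt. φR_n = 0.75 × (2×178.2 + 4×275.4) = 1093.5 kN.
Tension yield (gross): A_g = 226×10 = 2260 mm². φR_n = 0.90 × 350 × 2260 = 711.9 kN.
Block shear: shear path 2×[48+2×81] = 2×210 mm, A_gv = 4200, A_nv = 2×(210 − 2.5×32)×10 = 2600 mm²; tension across gage: (107 − 1×32)×10 = 750 mm². R_n = min(0.6×450×2600, 0.6×350×4200) + 1.0×450×750 = min(702, 882) + 337.5 = 1039.5 kN. φR_n = 0.75 × 1039.5 = 779.6 kN.
Governing: min(1491.8, 1093.5, 711.9, 779.6) = 711.9 kN → gross-section yield.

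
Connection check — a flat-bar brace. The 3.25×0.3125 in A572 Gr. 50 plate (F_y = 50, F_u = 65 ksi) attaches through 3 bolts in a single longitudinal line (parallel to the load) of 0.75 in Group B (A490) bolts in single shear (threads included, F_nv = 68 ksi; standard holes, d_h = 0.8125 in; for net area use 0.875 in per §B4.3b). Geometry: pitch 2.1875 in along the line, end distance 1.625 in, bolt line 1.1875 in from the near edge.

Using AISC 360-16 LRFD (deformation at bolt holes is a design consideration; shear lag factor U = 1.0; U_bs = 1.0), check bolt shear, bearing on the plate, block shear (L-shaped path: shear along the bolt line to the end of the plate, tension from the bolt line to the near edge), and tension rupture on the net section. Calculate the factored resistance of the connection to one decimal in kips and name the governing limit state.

Bolt shear: A_b = π(0.75)²/4 = 0.44179 in². φR_n = 0.75 × 68 × 0.44179 × 3 × 1 = 67.6 kips.
Bearing (0.3125 in plate, F_u = 65 ksi): end bolts L_c = 1.625 − 0.8125/2 = 1.21875, R_n = min(1.2×1.21875×0.3125×65, 2.4×0.75×0.3125×65) = 29.707 kips/bolt; interior L_c = 2.1875 − 0.8125 = 1.375, R_n = 33.516 kips/bolt. φR_n = 0.75 × (1×29.707 + 2×33.516) = 72.6 kips.
Block shear: shear path 1×[1.625+2×2.1875] = 1×6 in, A_gv = 1.875, A_nv = 1×(6 − 2.5×0.875)×0.3125 = 1.1914 in²; tension to near edge: (1.1875 − 0.5×0.875)×0.3125 = 0.23438 in². R_n = min(0.6×65×1.1914, 0.6×50×1.875) + 1.0×65×0.23438 = min(46.465, 56.25) + 15.235 = 61.7 kips. φR_n = 0.75 × 61.7 = 46.3 kips.
Tension rupture (net): A_n = (3.25 − 1×0.875)×0.3125 = 0.74219 in² (U = 1.0, A_e = A_n). φR_n = 0.75 × 65 × 0.74219 = 36.2 kips.
Governing: min(67.6, 72.6, 46.3, 36.2) = 36.2 kips → net-section rupture.

36.2 kips (net-section rupture governs)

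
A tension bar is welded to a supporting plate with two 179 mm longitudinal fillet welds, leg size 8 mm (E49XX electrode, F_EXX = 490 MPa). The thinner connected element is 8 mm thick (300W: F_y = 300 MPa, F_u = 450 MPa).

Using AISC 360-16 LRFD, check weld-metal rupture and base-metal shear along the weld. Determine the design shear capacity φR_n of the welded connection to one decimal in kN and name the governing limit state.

Weld metal: throat = 0.707×8 = 5.656 mm, L = 2×179 = 358 mm. φR_n = 0.75 × 0.6 × 490 × 5.656 × 358 = 446.5 kN.
Base metal shear (8 mm plate): yield φR_n = 1.0×0.6×300×8×358 = 515.5 kN; rupture φR_n = 0.75×0.6×450×8×358 = 580.0 kN; take 515.5 kN (yield).
Governing: min(446.5, 515.5) = 446.5 kN → weld metal.

446.5 kN (weld metal governs)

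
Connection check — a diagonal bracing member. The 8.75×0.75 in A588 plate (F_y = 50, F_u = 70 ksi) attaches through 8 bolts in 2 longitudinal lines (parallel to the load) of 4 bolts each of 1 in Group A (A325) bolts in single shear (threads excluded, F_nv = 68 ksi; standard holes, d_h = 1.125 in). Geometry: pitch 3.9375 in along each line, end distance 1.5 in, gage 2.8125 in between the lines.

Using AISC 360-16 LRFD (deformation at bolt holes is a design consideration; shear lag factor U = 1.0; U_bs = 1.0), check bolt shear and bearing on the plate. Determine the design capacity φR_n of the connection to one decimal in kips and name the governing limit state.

320.4 kips (bolt shear governs)

Bolt shear: A_b = π(1)²/4 = 0.7854 in². φR_n = 0.75 × 68 × 0.7854 × 8 × 1 = 320.4 kips.
Bearing (0.75 in plate, F_u = 70 ksi): end bolts L_c = 1.5 − 1.125/2 = 0.9375, R_n = min(1.2×0.9375×0.75×70, 2.4×1×0.75×70) = 59.063 kips/bolt; interior L_c = 3.9375 − 1.125 = 2.8125, R_n = 126 kips/bolt. φR_n = 0.75 × (2×59.063 + 6×126) = 655.6 kips.
Governing: min(320.4, 655.6) = 320.4 kips → bolt shear.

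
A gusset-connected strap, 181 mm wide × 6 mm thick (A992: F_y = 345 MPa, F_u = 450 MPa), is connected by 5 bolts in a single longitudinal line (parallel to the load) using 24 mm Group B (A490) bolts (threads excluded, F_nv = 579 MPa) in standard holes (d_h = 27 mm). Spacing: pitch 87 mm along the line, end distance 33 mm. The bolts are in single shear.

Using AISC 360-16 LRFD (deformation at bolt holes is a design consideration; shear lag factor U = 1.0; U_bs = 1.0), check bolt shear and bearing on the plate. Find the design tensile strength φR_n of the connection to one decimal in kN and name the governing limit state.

Bolt shear: A_b = π(24)²/4 = 452.39 mm². φR_n = 0.75 × 579 × 452.39 × 5 × 1 = 982.3 kN.
Bearing (6 mm plate, F_u = 450 MPa): end bolts L_c = 33 − 27/2 = 19.5, R_n = min(1.2×19.5×6×450, 2.4×24×6×450) = 63.18 kN/bolt; interior L_c = 87 − 27 = 60, R_n = 155.52 kN/bolt. φR_n = 0.75 × (1×63.18 + 4×155.52) = 513.9 kN.
Governing: min(982.3, 513.9) = 513.9 kN → bearing.

513.9 kN (bearing governs)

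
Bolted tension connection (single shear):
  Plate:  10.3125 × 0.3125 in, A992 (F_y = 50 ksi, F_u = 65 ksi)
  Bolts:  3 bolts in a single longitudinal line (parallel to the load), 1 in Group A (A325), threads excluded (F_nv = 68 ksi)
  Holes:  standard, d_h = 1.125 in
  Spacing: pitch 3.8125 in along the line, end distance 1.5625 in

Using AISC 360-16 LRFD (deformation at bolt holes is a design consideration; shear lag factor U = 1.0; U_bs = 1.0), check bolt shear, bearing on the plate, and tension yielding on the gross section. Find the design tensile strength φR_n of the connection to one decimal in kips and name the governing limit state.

91.4 kips (bearing governs)

Bolt shear: A_b = π(1)²/4 = 0.7854 in². φR_n = 0.75 × 68 × 0.7854 × 3 × 1 = 120.2 kips.
Bearing (0.3125 in plate, F_u = 65 ksi): end bolts L_c = 1.5625 − 1.125/2 = 1, R_n = min(1.2×1×0.3125×65, 2.4×1×0.3125×65) = 24.375 kips/bolt; interior L_c = 3.8125 − 1.125 = 2.6875, R_n = 48.75 kips/bolt. φR_n = 0.75 × (1×24.375 + 2×48.75) = 91.4 kips.
Tension yield (gross): A_g = 10.3125×0.3125 = 3.2227 in². φR_n = 0.90 × 50 × 3.2227 = 145.0 kips.
Governing: min(120.2, 91.4, 145.0) = 91.4 kips → bearing.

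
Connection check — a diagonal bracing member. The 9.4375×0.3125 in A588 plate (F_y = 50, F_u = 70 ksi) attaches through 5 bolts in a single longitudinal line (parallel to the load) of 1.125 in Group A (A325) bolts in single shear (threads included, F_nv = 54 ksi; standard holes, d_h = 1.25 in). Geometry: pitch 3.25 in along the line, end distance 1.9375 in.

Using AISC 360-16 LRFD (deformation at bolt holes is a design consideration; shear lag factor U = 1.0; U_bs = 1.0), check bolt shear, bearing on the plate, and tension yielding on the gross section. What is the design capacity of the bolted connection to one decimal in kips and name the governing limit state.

132.7 kips (gross-section yield governs)

Bolt shear: A_b = π(1.125)²/4 = 0.99402 in². φR_n = 0.75 × 54 × 0.99402 × 5 × 1 = 201.3 kips.
Bearing (0.3125 in plate, F_u = 70 ksi): end bolts L_c = 1.9375 − 1.25/2 = 1.3125, R_n = min(1.2×1.3125×0.3125×70, 2.4×1.125×0.3125×70) = 34.453 kips/bolt; interior L_c = 3.25 − 1.25 = 2, R_n = 52.5 kips/bolt. φR_n = 0.75 × (1×34.453 + 4×52.5) = 183.3 kips.
Tension yield (gross): A_g = 9.4375×0.3125 = 2.9492 in². φR_n = 0.90 × 50 × 2.9492 = 132.7 kips.
Governing: min(201.3, 183.3, 132.7) = 132.7 kips → gross-section yield.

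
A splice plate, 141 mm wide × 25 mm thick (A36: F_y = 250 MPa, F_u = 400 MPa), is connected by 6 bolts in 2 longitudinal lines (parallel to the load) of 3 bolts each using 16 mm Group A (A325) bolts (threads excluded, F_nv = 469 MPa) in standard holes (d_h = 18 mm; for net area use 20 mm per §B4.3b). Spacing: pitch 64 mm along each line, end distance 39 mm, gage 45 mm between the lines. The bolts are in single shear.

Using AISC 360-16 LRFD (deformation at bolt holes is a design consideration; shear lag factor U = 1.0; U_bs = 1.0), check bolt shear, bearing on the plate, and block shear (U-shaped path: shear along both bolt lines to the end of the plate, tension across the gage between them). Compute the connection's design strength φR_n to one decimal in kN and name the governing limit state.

Bolt shear: A_b = π(16)²/4 = 201.06 mm². φR_n = 0.75 × 469 × 201.06 × 6 × 1 = 424.3 kN.
Bearing (25 mm plate, F_u = 400 MPa): end bolts L_c = 39 − 18/2 = 30, R_n = min(1.2×30×25×400, 2.4×16×25×400) = 360 kN/bolt; interior L_c = 64 − 18 = 46, R_n = 384 kN/bolt. φR_n = 0.75 × (2×360 + 4×384) = 1692.0 kN.
Block shear: shear path 2×[39+2×64] = 2×167 mm, A_gv = 8350, A_nv = 2×(167 − 2.5×20)×25 = 5850 mm²; tension across gage: (45 − 1×20)×25 = 625 mm². R_n = min(0.6×400×5850, 0.6×250×8350) + 1.0×400×625 = min(1404, 1252.5) + 250 = 1502.5 kN. φR_n = 0.75 × 1502.5 = 1126.9 kN.
Governing: min(424.3, 1692.0, 1126.9) = 424.3 kN → bolt shear.

424.3 kN (bolt shear governs)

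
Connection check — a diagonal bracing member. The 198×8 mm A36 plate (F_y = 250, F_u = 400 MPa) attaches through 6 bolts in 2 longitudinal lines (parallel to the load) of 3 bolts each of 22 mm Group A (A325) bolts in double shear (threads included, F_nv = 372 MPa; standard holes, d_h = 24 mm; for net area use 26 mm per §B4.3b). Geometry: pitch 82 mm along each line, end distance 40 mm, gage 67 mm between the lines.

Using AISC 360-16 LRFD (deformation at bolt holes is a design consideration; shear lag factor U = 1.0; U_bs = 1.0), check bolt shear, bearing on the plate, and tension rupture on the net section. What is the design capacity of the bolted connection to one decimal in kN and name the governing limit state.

350.4 kN (net-section rupture governs)

Bolt shear: A_b = π(22)²/4 = 380.13 mm². φR_n = 0.75 × 372 × 380.13 × 6 × 2 = 1272.7 kN.
Bearing (8 mm plate, F_u = 400 MPa): end bolts L_c = 40 − 24/2 = 28, R_n = min(1.2×28×8×400, 2.4×22×8×400) = 107.52 kN/bolt; interior L_c = 82 − 24 = 58, R_n = 168.96 kN/bolt. φR_n = 0.75 × (2×107.52 + 4×168.96) = 668.2 kN.
Tension rupture (net): A_n = (198 − 2×26)×8 = 1168 mm² (U = 1.0, A_e = A_n). φR_n = 0.75 × 400 × 1168 = 350.4 kN.
Governing: min(1272.7, 668.2, 350.4) = 350.4 kN → net-section rupture.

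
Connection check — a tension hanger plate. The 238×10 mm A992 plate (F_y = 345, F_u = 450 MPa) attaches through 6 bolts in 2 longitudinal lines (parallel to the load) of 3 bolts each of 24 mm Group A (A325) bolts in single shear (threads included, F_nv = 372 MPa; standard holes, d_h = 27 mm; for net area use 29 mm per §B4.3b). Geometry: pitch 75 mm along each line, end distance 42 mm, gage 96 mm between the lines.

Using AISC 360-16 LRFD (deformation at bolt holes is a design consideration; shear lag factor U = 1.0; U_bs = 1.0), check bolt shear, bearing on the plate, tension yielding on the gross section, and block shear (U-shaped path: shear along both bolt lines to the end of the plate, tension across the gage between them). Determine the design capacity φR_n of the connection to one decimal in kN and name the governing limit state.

Bolt shear: A_b = π(24)²/4 = 452.39 mm². φR_n = 0.75 × 372 × 452.39 × 6 × 1 = 757.3 kN.
Bearing (10 mm plate, F_u = 450 MPa): end bolts L_c = 42 − 27/2 = 28.5, R_n = min(1.2×28.5×10×450, 2.4×24×10×450) = 153.9 kN/bolt; interior L_c = 75 − 27 = 48, R_n = 259.2 kN/bolt. φR_n = 0.75 × (2×153.9 + 4×259.2) = 1008.5 kN.
Tension yield (gross): A_g = 238×10 = 2380 mm². φR_n = 0.90 × 345 × 2380 = 739.0 kN.
Block shear: shear path 2×[42+2×75] = 2×192 mm, A_gv = 3840, A_nv = 2×(192 − 2.5×29)×10 = 2390 mm²; tension across gage: (96 − 1×29)×10 = 670 mm². R_n = min(0.6×450×2390, 0.6×345×3840) + 1.0×450×670 = min(645.3, 794.88) + 301.5 = 946.8 kN. φR_n = 0.75 × 946.8 = 710.1 kN.
Governing: min(757.3, 1008.5, 739.0, 710.1) = 710.1 kN → block shear.

710.1 kN (block shear governs)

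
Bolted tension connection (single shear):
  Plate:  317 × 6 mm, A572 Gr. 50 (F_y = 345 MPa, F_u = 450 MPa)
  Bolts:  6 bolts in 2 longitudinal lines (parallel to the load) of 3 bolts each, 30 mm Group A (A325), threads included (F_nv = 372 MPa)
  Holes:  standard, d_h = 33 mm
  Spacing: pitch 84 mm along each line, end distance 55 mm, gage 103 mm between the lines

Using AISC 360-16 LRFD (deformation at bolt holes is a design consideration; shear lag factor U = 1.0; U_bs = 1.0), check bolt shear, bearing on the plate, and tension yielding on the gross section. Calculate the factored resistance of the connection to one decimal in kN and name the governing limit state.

Bolt shear: A_b = π(30)²/4 = 706.86 mm². φR_n = 0.75 × 372 × 706.86 × 6 × 1 = 1183.3 kN.
Bearing (6 mm plate, F_u = 450 MPa): end bolts L_c = 55 − 33/2 = 38.5, R_n = min(1.2×38.5×6×450, 2.4×30×6×450) = 124.74 kN/bolt; interior L_c = 84 − 33 = 51, R_n = 165.24 kN/bolt. φR_n = 0.75 × (2×124.74 + 4×165.24) = 682.8 kN.
Tension yield (gross): A_g = 317×6 = 1902 mm². φR_n = 0.90 × 345 × 1902 = 590.6 kN.
Governing: min(1183.3, 682.8, 590.6) = 590.6 kN → gross-section yield.

590.6 kN (gross-section yield governs)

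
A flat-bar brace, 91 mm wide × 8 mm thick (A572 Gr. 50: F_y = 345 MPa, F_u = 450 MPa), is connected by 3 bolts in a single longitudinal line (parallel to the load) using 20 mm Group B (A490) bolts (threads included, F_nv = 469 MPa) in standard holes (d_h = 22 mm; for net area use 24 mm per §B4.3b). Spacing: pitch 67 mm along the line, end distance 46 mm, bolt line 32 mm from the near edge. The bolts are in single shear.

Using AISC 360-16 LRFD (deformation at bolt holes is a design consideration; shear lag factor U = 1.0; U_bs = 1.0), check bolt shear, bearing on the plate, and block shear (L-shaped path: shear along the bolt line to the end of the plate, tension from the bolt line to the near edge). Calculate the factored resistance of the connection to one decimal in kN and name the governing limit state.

Bolt shear: A_b = π(20)²/4 = 314.16 mm². φR_n = 0.75 × 469 × 314.16 × 3 × 1 = 331.5 kN.
Bearing (8 mm plate, F_u = 450 MPa): end bolts L_c = 46 − 22/2 = 35, R_n = min(1.2×35×8×450, 2.4×20×8×450) = 151.2 kN/bolt; interior L_c = 67 − 22 = 45, R_n = 172.8 kN/bolt. φR_n = 0.75 × (1×151.2 + 2×172.8) = 372.6 kN.
Block shear: shear path 1×[46+2×67] = 1×180 mm, A_gv = 1440, A_nv = 1×(180 − 2.5×24)×8 = 960 mm²; tension to near edge: (32 − 0.5×24)×8 = 160 mm². R_n = min(0.6×450×960, 0.6×345×1440) + 1.0×450×160 = min(259.2, 298.08) + 72 = 331.2 kN. φR_n = 0.75 × 331.2 = 248.4 kN.
Governing: min(331.5, 372.6, 248.4) = 248.4 kN → block shear.

248.4 kN (block shear governs)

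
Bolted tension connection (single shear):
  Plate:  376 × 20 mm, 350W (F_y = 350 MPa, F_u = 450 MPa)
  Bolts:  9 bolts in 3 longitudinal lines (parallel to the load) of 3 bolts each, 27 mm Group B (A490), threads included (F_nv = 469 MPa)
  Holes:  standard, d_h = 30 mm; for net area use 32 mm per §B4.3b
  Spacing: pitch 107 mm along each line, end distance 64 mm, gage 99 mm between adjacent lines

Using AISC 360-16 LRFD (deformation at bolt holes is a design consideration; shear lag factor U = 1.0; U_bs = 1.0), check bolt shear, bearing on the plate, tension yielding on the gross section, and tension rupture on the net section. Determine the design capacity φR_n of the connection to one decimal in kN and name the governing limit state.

1812.6 kN (bolt shear governs)

Bolt shear: A_b = π(27)²/4 = 572.56 mm². φR_n = 0.75 × 469 × 572.56 × 9 × 1 = 1812.6 kN.
Bearing (20 mm plate, F_u = 450 MPa): end bolts L_c = 64 − 30/2 = 49, R_n = min(1.2×49×20×450, 2.4×27×20×450) = 529.2 kN/bolt; interior L_c = 107 − 30 = 77, R_n = 583.2 kN/bolt. φR_n = 0.75 × (3×529.2 + 6×583.2) = 3815.1 kN.
Tension yield (gross): A_g = 376×20 = 7520 mm². φR_n = 0.90 × 350 × 7520 = 2368.8 kN.
Tension rupture (net): A_n = (376 − 3×32)×20 = 5600 mm² (U = 1.0, A_e = A_n). φR_n = 0.75 × 450 × 5600 = 1890.0 kN.
Governing: min(1812.6, 3815.1, 2368.8, 1890.0) = 1812.6 kN → bolt shear.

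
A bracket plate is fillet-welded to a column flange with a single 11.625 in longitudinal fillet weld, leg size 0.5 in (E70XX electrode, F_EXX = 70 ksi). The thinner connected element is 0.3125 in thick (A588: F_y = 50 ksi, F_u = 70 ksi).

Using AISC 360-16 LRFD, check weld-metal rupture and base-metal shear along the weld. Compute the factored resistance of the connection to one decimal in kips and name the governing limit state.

Weld metal: throat = 0.707×0.5 = 0.3535 in, L = 11.625 in. φR_n = 0.75 × 0.6 × 70 × 0.3535 × 11.625 = 129.4 kips.
Base metal shear (0.3125 in plate): yield φR_n = 1.0×0.6×50×0.3125×11.625 = 109.0 kips; rupture φR_n = 0.75×0.6×70×0.3125×11.625 = 114.4 kips; take 109.0 kips (yield).
Governing: min(129.4, 109.0) = 109.0 kips → base-metal shear.

109.0 kips (base-metal shear governs)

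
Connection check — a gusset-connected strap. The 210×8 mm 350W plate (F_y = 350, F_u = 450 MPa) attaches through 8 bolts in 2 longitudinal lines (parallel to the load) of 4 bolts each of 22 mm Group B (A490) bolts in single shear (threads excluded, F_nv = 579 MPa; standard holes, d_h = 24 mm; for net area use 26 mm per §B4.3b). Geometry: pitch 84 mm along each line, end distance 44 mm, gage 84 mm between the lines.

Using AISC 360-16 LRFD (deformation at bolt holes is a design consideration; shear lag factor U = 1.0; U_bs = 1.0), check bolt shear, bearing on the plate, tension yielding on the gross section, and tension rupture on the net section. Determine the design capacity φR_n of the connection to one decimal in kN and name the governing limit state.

Bolt shear: A_b = π(22)²/4 = 380.13 mm². φR_n = 0.75 × 579 × 380.13 × 8 × 1 = 1320.6 kN.
Bearing (8 mm plate, F_u = 450 MPa): end bolts L_c = 44 − 24/2 = 32, R_n = min(1.2×32×8×450, 2.4×22×8×450) = 138.24 kN/bolt; interior L_c = 84 − 24 = 60, R_n = 190.08 kN/bolt. φR_n = 0.75 × (2×138.24 + 6×190.08) = 1062.7 kN.
Tension yield (gross): A_g = 210×8 = 1680 mm². φR_n = 0.90 × 350 × 1680 = 529.2 kN.
Tension rupture (net): A_n = (210 − 2×26)×8 = 1264 mm² (U = 1.0, A_e = A_n). φR_n = 0.75 × 450 × 1264 = 426.6 kN.
Governing: min(1320.6, 1062.7, 529.2, 426.6) = 426.6 kN → net-section rupture.

426.6 kN (net-section rupture governs)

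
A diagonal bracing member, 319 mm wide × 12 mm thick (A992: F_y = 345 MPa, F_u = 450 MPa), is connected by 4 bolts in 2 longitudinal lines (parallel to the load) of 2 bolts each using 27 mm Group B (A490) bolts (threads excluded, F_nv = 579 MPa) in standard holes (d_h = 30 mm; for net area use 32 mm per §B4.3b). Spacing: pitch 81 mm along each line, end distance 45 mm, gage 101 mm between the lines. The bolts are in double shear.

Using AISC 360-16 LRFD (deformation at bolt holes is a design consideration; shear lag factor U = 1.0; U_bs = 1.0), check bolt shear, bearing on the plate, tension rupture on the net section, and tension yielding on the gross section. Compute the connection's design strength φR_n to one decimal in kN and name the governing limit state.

787.3 kN (bearing governs)

Bolt shear: A_b = π(27)²/4 = 572.56 mm². φR_n = 0.75 × 579 × 572.56 × 4 × 2 = 1989.1 kN.
Bearing (12 mm plate, F_u = 450 MPa): end bolts L_c = 45 − 30/2 = 30, R_n = min(1.2×30×12×450, 2.4×27×12×450) = 194.4 kN/bolt; interior L_c = 81 − 30 = 51, R_n = 330.48 kN/bolt. φR_n = 0.75 × (2×194.4 + 2×330.48) = 787.3 kN.
Tension rupture (net): A_n = (319 − 2×32)×12 = 3060 mm² (U = 1.0, A_e = A_n). φR_n = 0.75 × 450 × 3060 = 1032.8 kN.
Tension yield (gross): A_g = 319×12 = 3828 mm². φR_n = 0.90 × 345 × 3828 = 1188.6 kN.
Governing: min(1989.1, 787.3, 1032.8, 1188.6) = 787.3 kN → bearing.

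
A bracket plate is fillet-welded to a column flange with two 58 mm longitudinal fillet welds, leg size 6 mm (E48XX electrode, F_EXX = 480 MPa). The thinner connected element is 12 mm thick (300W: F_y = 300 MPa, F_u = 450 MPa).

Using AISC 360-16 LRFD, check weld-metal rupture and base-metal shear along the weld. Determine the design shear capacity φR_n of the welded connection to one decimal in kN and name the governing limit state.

106.3 kN (weld metal governs)

Weld metal: throat = 0.707×6 = 4.242 mm, L = 2×58 = 116 mm. φR_n = 0.75 × 0.6 × 480 × 4.242 × 116 = 106.3 kN.
Base metal shear (12 mm plate): yield φR_n = 1.0×0.6×300×12×116 = 250.6 kN; rupture φR_n = 0.75×0.6×450×12×116 = 281.9 kN; take 250.6 kN (yield).
Governing: min(106.3, 250.6) = 106.3 kN → weld metal.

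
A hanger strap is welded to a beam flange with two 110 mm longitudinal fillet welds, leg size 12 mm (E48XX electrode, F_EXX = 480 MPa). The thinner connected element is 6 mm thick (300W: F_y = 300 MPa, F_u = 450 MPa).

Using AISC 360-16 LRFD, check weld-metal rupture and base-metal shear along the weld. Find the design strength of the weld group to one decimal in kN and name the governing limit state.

Weld metal: throat = 0.707×12 = 8.484 mm, L = 2×110 = 220 mm. φR_n = 0.75 × 0.6 × 480 × 8.484 × 220 = 403.2 kN.
Base metal shear (6 mm plate): yield φR_n = 1.0×0.6×300×6×220 = 237.6 kN; rupture φR_n = 0.75×0.6×450×6×220 = 267.3 kN; take 237.6 kN (yield).
Governing: min(403.2, 237.6) = 237.6 kN → base-metal shear.

237.6 kN (base-metal shear governs)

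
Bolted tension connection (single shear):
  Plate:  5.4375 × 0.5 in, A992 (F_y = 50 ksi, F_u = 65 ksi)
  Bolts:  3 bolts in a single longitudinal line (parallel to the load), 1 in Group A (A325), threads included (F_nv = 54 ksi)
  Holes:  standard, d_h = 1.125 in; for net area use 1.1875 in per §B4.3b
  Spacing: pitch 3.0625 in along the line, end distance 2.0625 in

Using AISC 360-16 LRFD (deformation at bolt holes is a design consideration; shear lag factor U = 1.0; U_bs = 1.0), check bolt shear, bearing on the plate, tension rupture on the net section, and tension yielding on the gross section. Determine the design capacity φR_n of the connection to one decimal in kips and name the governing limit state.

95.4 kips (bolt shear governs)

Bolt shear: A_b = π(1)²/4 = 0.7854 in². φR_n = 0.75 × 54 × 0.7854 × 3 × 1 = 95.4 kips.
Bearing (0.5 in plate, F_u = 65 ksi): end bolts L_c = 2.0625 − 1.125/2 = 1.5, R_n = min(1.2×1.5×0.5×65, 2.4×1×0.5×65) = 58.5 kips/bolt; interior L_c = 3.0625 − 1.125 = 1.9375, R_n = 75.563 kips/bolt. φR_n = 0.75 × (1×58.5 + 2×75.563) = 157.2 kips.
Tension rupture (net): A_n = (5.4375 − 1×1.1875)×0.5 = 2.125 in² (U = 1.0, A_e = A_n). φR_n = 0.75 × 65 × 2.125 = 103.6 kips.
Tension yield (gross): A_g = 5.4375×0.5 = 2.7188 in². φR_n = 0.90 × 50 × 2.7188 = 122.3 kips.
Governing: min(95.4, 157.2, 103.6, 122.3) = 95.4 kips → bolt shear.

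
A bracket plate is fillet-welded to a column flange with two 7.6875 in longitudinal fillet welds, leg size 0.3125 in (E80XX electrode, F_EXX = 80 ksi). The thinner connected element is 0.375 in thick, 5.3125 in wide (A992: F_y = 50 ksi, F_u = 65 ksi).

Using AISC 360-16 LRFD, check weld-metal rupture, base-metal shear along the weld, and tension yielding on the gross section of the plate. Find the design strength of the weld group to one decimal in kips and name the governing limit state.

89.6 kips (gross-section yield governs)

Weld metal: throat = 0.707×0.3125 = 0.22094 in, L = 2×7.6875 = 15.375 in. φR_n = 0.75 × 0.6 × 80 × 0.22094 × 15.375 = 122.3 kips.
Base metal shear (0.375 in plate): yield φR_n = 1.0×0.6×50×0.375×15.375 = 173.0 kips; rupture φR_n = 0.75×0.6×65×0.375×15.375 = 168.6 kips; take 168.6 kips (rupture).
Tension yield (gross): A_g = 5.3125×0.375 = 1.9922 in². φR_n = 0.90 × 50 × 1.9922 = 89.6 kips.
Governing: min(122.3, 168.6, 89.6) = 89.6 kips → gross-section yield.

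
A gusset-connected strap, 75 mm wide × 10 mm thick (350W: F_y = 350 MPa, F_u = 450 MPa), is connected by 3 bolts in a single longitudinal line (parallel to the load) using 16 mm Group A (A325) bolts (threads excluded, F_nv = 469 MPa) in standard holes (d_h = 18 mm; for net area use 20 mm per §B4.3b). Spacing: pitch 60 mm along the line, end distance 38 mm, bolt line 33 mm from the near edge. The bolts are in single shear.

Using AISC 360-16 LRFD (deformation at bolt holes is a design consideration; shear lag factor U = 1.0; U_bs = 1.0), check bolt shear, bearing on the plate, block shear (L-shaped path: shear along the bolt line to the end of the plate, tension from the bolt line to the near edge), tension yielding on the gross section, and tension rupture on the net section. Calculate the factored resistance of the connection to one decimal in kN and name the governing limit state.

185.6 kN (net-section rupture governs)

Bolt shear: A_b = π(16)²/4 = 201.06 mm². φR_n = 0.75 × 469 × 201.06 × 3 × 1 = 212.2 kN.
Bearing (10 mm plate, F_u = 450 MPa): end bolts L_c = 38 − 18/2 = 29, R_n = min(1.2×29×10×450, 2.4×16×10×450) = 156.6 kN/bolt; interior L_c = 60 − 18 = 42, R_n = 172.8 kN/bolt. φR_n = 0.75 × (1×156.6 + 2×172.8) = 376.7 kN.
Block shear: shear path 1×[38+2×60] = 1×158 mm, A_gv = 1580, A_nv = 1×(158 − 2.5×20)×10 = 1080 mm²; tension to near edge: (33 − 0.5×20)×10 = 230 mm². R_n = min(0.6×450×1080, 0.6×350×1580) + 1.0×450×230 = min(291.6, 331.8) + 103.5 = 395.1 kN. φR_n = 0.75 × 395.1 = 296.3 kN.
Tension yield (gross): A_g = 75×10 = 750 mm². φR_n = 0.90 × 350 × 750 = 236.3 kN.
Tension rupture (net): A_n = (75 − 1×20)×10 = 550 mm² (U = 1.0, A_e = A_n). φR_n = 0.75 × 450 × 550 = 185.6 kN.
Governing: min(212.2, 376.7, 296.3, 236.3, 185.6) = 185.6 kN → net-section rupture.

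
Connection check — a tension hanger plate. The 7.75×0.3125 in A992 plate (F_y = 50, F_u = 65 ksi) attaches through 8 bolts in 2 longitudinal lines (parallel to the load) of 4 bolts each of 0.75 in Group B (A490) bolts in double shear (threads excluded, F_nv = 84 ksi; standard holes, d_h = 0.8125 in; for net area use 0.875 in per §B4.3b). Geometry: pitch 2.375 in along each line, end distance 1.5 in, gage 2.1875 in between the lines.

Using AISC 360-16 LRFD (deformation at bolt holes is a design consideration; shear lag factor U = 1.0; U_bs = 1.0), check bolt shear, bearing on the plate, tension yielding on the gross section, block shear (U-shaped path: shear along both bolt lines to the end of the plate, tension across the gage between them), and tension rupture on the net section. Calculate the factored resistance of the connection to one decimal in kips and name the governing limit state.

91.4 kips (net-section rupture governs)

Bolt shear: A_b = π(0.75)²/4 = 0.44179 in². φR_n = 0.75 × 84 × 0.44179 × 8 × 2 = 445.3 kips.
Bearing (0.3125 in plate, F_u = 65 ksi): end bolts L_c = 1.5 − 0.8125/2 = 1.09375, R_n = min(1.2×1.09375×0.3125×65, 2.4×0.75×0.3125×65) = 26.66 kips/bolt; interior L_c = 2.375 − 0.8125 = 1.5625, R_n = 36.563 kips/bolt. φR_n = 0.75 × (2×26.66 + 6×36.563) = 204.5 kips.
Tension yield (gross): A_g = 7.75×0.3125 = 2.4219 in². φR_n = 0.90 × 50 × 2.4219 = 109.0 kips.
Block shear: shear path 2×[1.5+3×2.375] = 2×8.625 in, A_gv = 5.3906, A_nv = 2×(8.625 − 3.5×0.875)×0.3125 = 3.4766 in²; tension across gage: (2.1875 − 1×0.875)×0.3125 = 0.41016 in². R_n = min(0.6×65×3.4766, 0.6×50×5.3906) + 1.0×65×0.41016 = min(135.59, 161.72) + 26.66 = 162.25 kips. φR_n = 0.75 × 162.25 = 121.7 kips.
Tension rupture (net): A_n = (7.75 − 2×0.875)×0.3125 = 1.875 in² (U = 1.0, A_e = A_n). φR_n = 0.75 × 65 × 1.875 = 91.4 kips.
Governing: min(445.3, 204.5, 109.0, 121.7, 91.4) = 91.4 kips → net-section rupture.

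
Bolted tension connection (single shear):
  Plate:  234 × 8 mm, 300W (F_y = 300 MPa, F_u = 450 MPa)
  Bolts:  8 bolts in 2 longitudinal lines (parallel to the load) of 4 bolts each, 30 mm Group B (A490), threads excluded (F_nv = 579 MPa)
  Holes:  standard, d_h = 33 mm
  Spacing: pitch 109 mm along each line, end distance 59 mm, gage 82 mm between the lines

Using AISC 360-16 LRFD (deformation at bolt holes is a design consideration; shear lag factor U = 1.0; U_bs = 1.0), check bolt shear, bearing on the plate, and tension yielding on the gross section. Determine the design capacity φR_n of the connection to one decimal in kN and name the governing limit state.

Bolt shear: A_b = π(30)²/4 = 706.86 mm². φR_n = 0.75 × 579 × 706.86 × 8 × 1 = 2455.6 kN.
Bearing (8 mm plate, F_u = 450 MPa): end bolts L_c = 59 − 33/2 = 42.5, R_n = min(1.2×42.5×8×450, 2.4×30×8×450) = 183.6 kN/bolt; interior L_c = 109 − 33 = 76, R_n = 259.2 kN/bolt. φR_n = 0.75 × (2×183.6 + 6×259.2) = 1441.8 kN.
Tension yield (gross): A_g = 234×8 = 1872 mm². φR_n = 0.90 × 300 × 1872 = 505.4 kN.
Governing: min(2455.6, 1441.8, 505.4) = 505.4 kN → gross-section yield.

505.4 kN (gross-section yield governs)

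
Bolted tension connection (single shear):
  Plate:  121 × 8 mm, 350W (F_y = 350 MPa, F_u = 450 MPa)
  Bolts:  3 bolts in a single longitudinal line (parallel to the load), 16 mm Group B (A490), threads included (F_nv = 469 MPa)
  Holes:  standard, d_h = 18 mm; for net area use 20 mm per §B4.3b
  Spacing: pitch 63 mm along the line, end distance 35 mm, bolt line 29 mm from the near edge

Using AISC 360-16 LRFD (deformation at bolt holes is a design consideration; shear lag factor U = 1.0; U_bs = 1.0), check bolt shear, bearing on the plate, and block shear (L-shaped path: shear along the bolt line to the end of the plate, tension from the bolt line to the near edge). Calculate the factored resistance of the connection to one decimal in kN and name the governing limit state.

Bolt shear: A_b = π(16)²/4 = 201.06 mm². φR_n = 0.75 × 469 × 201.06 × 3 × 1 = 212.2 kN.
Bearing (8 mm plate, F_u = 450 MPa): end bolts L_c = 35 − 18/2 = 26, R_n = min(1.2×26×8×450, 2.4×16×8×450) = 112.32 kN/bolt; interior L_c = 63 − 18 = 45, R_n = 138.24 kN/bolt. φR_n = 0.75 × (1×112.32 + 2×138.24) = 291.6 kN.
Block shear: shear path 1×[35+2×63] = 1×161 mm, A_gv = 1288, A_nv = 1×(161 − 2.5×20)×8 = 888 mm²; tension to near edge: (29 − 0.5×20)×8 = 152 mm². R_n = min(0.6×450×888, 0.6×350×1288) + 1.0×450×152 = min(239.76, 270.48) + 68.4 = 308.16 kN. φR_n = 0.75 × 308.16 = 231.1 kN.
Governing: min(212.2, 291.6, 231.1) = 212.2 kN → bolt shear.

212.2 kN (bolt shear governs)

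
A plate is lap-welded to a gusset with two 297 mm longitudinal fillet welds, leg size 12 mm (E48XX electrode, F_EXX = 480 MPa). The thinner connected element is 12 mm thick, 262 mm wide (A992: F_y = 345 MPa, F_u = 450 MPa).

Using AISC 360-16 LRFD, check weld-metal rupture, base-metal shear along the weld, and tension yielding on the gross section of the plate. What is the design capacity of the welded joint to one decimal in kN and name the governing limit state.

976.2 kN (gross-section yield governs)

Weld metal: throat = 0.707×12 = 8.484 mm, L = 2×297 = 594 mm. φR_n = 0.75 × 0.6 × 480 × 8.484 × 594 = 1088.5 kN.
Base metal shear (12 mm plate): yield φR_n = 1.0×0.6×345×12×594 = 1475.5 kN; rupture φR_n = 0.75×0.6×450×12×594 = 1443.4 kN; take 1443.4 kN (rupture).
Tension yield (gross): A_g = 262×12 = 3144 mm². φR_n = 0.90 × 345 × 3144 = 976.2 kN.
Governing: min(1088.5, 1443.4, 976.2) = 976.2 kN → gross-section yield.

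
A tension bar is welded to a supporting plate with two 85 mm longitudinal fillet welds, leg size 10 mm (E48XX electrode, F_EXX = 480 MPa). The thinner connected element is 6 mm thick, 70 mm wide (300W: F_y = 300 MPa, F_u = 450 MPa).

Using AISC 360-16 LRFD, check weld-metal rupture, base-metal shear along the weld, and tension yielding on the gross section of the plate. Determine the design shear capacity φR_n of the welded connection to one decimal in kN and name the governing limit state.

113.4 kN (gross-section yield governs)

Weld metal: throat = 0.707×10 = 7.07 mm, L = 2×85 = 170 mm. φR_n = 0.75 × 0.6 × 480 × 7.07 × 170 = 259.6 kN.
Base metal shear (6 mm plate): yield φR_n = 1.0×0.6×300×6×170 = 183.6 kN; rupture φR_n = 0.75×0.6×450×6×170 = 206.6 kN; take 183.6 kN (yield).
Tension yield (gross): A_g = 70×6 = 420 mm². φR_n = 0.90 × 300 × 420 = 113.4 kN.
Governing: min(259.6, 183.6, 113.4) = 113.4 kN → gross-section yield.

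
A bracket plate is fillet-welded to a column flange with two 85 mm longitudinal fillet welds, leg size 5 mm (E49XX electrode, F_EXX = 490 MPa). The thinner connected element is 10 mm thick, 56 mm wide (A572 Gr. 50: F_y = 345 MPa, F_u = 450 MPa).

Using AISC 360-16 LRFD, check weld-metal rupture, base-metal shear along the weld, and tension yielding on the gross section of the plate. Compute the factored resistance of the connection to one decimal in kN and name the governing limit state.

Weld metal: throat = 0.707×5 = 3.535 mm, L = 2×85 = 170 mm. φR_n = 0.75 × 0.6 × 490 × 3.535 × 170 = 132.5 kN.
Base metal shear (10 mm plate): yield φR_n = 1.0×0.6×345×10×170 = 351.9 kN; rupture φR_n = 0.75×0.6×450×10×170 = 344.3 kN; take 344.3 kN (rupture).
Tension yield (gross): A_g = 56×10 = 560 mm². φR_n = 0.90 × 345 × 560 = 173.9 kN.
Governing: min(132.5, 344.3, 173.9) = 132.5 kN → weld metal.

132.5 kN (weld metal governs)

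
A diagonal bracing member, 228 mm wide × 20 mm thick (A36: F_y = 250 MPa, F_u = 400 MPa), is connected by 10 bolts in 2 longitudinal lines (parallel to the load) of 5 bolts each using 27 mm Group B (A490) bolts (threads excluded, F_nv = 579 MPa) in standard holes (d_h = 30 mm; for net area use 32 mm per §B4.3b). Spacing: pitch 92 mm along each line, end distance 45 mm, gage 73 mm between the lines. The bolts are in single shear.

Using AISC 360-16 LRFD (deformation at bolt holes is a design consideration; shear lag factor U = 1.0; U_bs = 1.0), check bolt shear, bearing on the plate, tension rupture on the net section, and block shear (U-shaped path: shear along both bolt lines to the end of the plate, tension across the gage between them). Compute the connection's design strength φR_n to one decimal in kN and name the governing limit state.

984.0 kN (net-section rupture governs)

Bolt shear: A_b = π(27)²/4 = 572.56 mm². φR_n = 0.75 × 579 × 572.56 × 10 × 1 = 2486.3 kN.
Bearing (20 mm plate, F_u = 400 MPa): end bolts L_c = 45 − 30/2 = 30, R_n = min(1.2×30×20×400, 2.4×27×20×400) = 288 kN/bolt; interior L_c = 92 − 30 = 62, R_n = 518.4 kN/bolt. φR_n = 0.75 × (2×288 + 8×518.4) = 3542.4 kN.
Tension rupture (net): A_n = (228 − 2×32)×20 = 3280 mm² (U = 1.0, A_e = A_n). φR_n = 0.75 × 400 × 3280 = 984.0 kN.
Block shear: shear path 2×[45+4×92] = 2×413 mm, A_gv = 16520, A_nv = 2×(413 − 4.5×32)×20 = 10760 mm²; tension across gage: (73 − 1×32)×20 = 820 mm². R_n = min(0.6×400×10760, 0.6×250×16520) + 1.0×400×820 = min(2582.4, 2478) + 328 = 2806 kN. φR_n = 0.75 × 2806 = 2104.5 kN.
Governing: min(2486.3, 3542.4, 984.0, 2104.5) = 984.0 kN → net-section rupture.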